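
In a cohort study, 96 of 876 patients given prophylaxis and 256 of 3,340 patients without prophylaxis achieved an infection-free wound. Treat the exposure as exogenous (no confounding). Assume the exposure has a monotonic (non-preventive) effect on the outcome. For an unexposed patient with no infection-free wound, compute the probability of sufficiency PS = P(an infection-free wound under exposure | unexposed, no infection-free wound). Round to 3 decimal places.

PS ≈ 0.036

p₁ = P(outcome | exposed) = 96/876 = 0.10959
p₀ = P(outcome | unexposed) = 256/3340 = 0.076647
Under exogeneity and monotonicity, PS = (p₁ − p₀) / (1 − p₀).
PS = (0.10959 − 0.076647) / (1 − 0.076647) = 0.032942 / 0.92335 ≈ 0.0357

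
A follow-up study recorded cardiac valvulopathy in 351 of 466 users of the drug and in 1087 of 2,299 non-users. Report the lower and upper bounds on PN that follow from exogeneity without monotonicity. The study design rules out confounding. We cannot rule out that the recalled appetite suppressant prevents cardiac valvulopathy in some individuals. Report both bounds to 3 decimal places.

0.372 ≤ PN ≤ 0.700

p₁ = P(outcome | exposed) = 351/466 = 0.75322
p₀ = P(outcome | unexposed) = 1087/2299 = 0.47281
Under exogeneity alone the bounds on PN are max{0,(p₁−p₀)/p₁} ≤ PN ≤ min{1,(1−p₀)/p₁}.
  lower = (p₁ − p₀)/p₁ = 0.2804 / 0.75322 ≈ 0.3723
  upper = min{1, (1 − p₀)/p₁} = 0.52719 / 0.75322 ≈ 0.6999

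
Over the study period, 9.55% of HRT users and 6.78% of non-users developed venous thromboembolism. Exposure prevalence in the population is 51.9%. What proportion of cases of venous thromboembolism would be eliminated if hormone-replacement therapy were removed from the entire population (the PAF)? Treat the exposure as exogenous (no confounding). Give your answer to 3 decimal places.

PAF ≈ 0.175

p₁ = 0.0955, p₀ = 0.0678.
Overall risk P(Y=1) = π·p₁ + (1−π)·p₀ = 0.519×0.0955 + 0.481×0.0678 = 0.082176.
Under exogeneity, PAF = [P(Y=1) − p₀] / P(Y=1).
PAF = (0.082176 − 0.0678) / 0.082176 ≈ 0.1749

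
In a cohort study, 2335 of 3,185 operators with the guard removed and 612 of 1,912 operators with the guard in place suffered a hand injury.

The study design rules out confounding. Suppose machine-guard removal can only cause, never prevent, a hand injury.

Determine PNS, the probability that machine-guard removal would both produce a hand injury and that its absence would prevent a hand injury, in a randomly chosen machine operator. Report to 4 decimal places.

PNS ≈ 0.4130

p₁ = P(outcome | exposed) = 2335/3185 = 0.73312
p₀ = P(outcome | unexposed) = 612/1912 = 0.32008
Under exogeneity and monotonicity, PNS = p₁ − p₀.
PNS = 0.73312 − 0.32008 = 0.41304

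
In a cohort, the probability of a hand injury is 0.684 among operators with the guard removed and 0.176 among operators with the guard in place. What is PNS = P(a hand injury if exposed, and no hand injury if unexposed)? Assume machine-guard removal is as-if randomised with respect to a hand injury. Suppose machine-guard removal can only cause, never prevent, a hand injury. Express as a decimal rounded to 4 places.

PNS ≈ 0.5080

Let p₁ = 0.684, p₀ = 0.176.
Under exogeneity and monotonicity, PNS = p₁ − p₀.
PNS = 0.684 − 0.176 = 0.508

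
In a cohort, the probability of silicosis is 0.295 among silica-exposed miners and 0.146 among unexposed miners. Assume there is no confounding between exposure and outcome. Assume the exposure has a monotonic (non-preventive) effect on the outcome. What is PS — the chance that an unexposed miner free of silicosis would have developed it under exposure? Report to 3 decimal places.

Let p₁ = 0.295, p₀ = 0.146.
Under exogeneity and monotonicity, PS = (p₁ − p₀) / (1 − p₀).
PS = (0.295 − 0.146) / (1 − 0.146) = 0.149 / 0.854 ≈ 0.1745

PS ≈ 0.174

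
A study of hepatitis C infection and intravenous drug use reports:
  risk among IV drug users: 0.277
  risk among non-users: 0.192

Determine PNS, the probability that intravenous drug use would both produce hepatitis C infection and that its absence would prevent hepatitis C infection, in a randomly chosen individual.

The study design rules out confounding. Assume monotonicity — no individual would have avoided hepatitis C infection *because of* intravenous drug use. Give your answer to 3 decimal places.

PNS ≈ 0.085

Let p₁ = 0.277, p₀ = 0.192.
Under exogeneity and monotonicity, PNS = p₁ − p₀.
PNS = 0.277 − 0.192 = 0.085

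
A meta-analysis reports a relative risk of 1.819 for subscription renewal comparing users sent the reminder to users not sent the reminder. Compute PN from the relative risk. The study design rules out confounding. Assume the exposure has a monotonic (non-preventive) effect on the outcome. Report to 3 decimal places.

PN ≈ 0.450

Under exogeneity and monotonicity, PN = (RR − 1) / RR = 1 − 1/RR.
PN = (1.819 − 1) / 1.819 = 0.819 / 1.819 ≈ 0.4502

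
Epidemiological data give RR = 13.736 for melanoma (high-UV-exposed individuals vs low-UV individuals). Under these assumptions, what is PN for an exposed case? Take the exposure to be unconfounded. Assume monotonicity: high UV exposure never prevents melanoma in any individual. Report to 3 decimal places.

PN ≈ 0.927

Under exogeneity and monotonicity, PN = (RR − 1) / RR = 1 − 1/RR.
PN = (13.736 − 1) / 13.736 = 12.74 / 13.736 ≈ 0.9272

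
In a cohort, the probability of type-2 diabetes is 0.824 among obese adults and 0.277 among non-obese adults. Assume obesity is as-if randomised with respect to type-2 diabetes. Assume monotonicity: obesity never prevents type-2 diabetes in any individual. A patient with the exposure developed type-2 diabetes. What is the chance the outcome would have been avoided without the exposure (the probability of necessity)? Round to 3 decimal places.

PN ≈ 0.664

Let p₁ = 0.824, p₀ = 0.277.
Under exogeneity and monotonicity, PN = (p₁ − p₀) / p₁.
PN = (0.824 − 0.277) / 0.824 = 0.547 / 0.824 ≈ 0.6638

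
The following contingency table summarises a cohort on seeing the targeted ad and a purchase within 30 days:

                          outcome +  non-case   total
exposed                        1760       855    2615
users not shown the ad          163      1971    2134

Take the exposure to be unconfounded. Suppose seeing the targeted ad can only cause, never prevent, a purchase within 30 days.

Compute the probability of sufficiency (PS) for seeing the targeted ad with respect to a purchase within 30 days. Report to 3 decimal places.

PS ≈ 0.646

p₁ = P(outcome | exposed) = 1760/2615 = 0.67304
p₀ = P(outcome | unexposed) = 163/2134 = 0.076382
Under exogeneity and monotonicity, PS = (p₁ − p₀)/(1 − p₀).
PS = (0.67304 − 0.076382) / 0.92362 ≈ 0.6460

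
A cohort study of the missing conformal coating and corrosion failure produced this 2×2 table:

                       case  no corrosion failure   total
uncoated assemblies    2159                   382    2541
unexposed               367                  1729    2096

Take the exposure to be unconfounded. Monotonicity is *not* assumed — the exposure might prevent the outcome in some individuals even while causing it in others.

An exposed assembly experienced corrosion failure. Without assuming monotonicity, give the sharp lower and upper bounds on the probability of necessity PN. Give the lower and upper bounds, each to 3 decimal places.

0.794 ≤ PN ≤ 0.971

p₁ = P(outcome | exposed) = 2159/2541 = 0.84967
p₀ = P(outcome | unexposed) = 367/2096 = 0.1751
Under exogeneity alone the bounds on PN are max{0,(p₁−p₀)/p₁} ≤ PN ≤ min{1,(1−p₀)/p₁}.
  lower = (p₁ − p₀)/p₁ = 0.67457 / 0.84967 ≈ 0.7939
  upper = min{1, (1 − p₀)/p₁} = 0.8249 / 0.84967 ≈ 0.9709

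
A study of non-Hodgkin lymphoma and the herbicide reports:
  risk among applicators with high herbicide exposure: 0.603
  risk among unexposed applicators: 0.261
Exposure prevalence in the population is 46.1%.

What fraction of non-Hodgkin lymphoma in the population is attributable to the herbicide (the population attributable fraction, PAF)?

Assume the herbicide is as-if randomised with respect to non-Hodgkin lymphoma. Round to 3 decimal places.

PAF ≈ 0.377

Let p₁ = 0.603, p₀ = 0.261.
Overall risk P(Y=1) = π·p₁ + (1−π)·p₀ = 0.461×0.603 + 0.539×0.261 = 0.41866.
Under exogeneity, PAF = [P(Y=1) − p₀] / P(Y=1).
PAF = (0.41866 − 0.261) / 0.41866 ≈ 0.3766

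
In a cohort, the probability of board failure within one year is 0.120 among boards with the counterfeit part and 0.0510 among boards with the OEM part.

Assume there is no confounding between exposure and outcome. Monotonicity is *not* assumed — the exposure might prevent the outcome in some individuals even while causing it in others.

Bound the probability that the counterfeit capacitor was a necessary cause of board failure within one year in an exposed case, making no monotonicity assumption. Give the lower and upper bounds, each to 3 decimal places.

Let p₁ = 0.12, p₀ = 0.051.
Under exogeneity alone the bounds on PN are max{0,(p₁−p₀)/p₁} ≤ PN ≤ min{1,(1−p₀)/p₁}.
  lower = (p₁ − p₀)/p₁ = 0.069 / 0.12 ≈ 0.5750
  upper = min{1, (1 − p₀)/p₁} = 0.949 / 0.12 ≈ 7.9083 → capped at 1

0.575 ≤ PN ≤ 1.000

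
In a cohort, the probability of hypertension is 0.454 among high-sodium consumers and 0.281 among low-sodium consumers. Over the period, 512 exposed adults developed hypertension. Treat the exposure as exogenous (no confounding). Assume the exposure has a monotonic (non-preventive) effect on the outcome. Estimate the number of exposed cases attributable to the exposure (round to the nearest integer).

about 195 cases

Let p₁ = 0.454, p₀ = 0.281.
PN = (p₁ − p₀)/p₁ = (0.454 − 0.281) / 0.454 ≈ 0.38106.
Attributable cases ≈ PN × (exposed cases) = 0.38106 × 512 ≈ 195.10.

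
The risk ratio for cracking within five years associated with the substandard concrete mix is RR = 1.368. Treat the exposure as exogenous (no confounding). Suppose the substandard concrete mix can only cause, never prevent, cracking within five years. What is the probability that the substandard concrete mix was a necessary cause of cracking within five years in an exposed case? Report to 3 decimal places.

PN ≈ 0.269

Under exogeneity and monotonicity, PN = (RR − 1) / RR = 1 − 1/RR.
PN = (1.368 − 1) / 1.368 = 0.368 / 1.368 ≈ 0.2690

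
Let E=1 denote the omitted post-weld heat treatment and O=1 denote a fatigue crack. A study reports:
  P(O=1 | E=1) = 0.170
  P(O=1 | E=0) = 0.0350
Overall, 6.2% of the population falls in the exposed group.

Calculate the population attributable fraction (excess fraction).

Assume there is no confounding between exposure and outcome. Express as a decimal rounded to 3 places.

Let p₁ = 0.17, p₀ = 0.035.
Overall risk P(Y=1) = π·p₁ + (1−π)·p₀ = 0.062×0.17 + 0.938×0.035 = 0.04337.
Under exogeneity, PAF = [P(Y=1) − p₀] / P(Y=1).
PAF = (0.04337 − 0.035) / 0.04337 ≈ 0.1930

PAF ≈ 0.193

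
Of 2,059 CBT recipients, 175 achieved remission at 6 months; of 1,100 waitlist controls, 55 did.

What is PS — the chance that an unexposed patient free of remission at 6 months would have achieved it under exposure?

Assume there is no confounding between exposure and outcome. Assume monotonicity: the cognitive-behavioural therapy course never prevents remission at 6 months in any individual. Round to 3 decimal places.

PS ≈ 0.037

p₁ = P(outcome | exposed) = 175/2059 = 0.084993
p₀ = P(outcome | unexposed) = 55/1100 = 0.05
Under exogeneity and monotonicity, PS = (p₁ − p₀) / (1 − p₀).
PS = (0.084993 − 0.05) / (1 − 0.05) = 0.034993 / 0.95 ≈ 0.0368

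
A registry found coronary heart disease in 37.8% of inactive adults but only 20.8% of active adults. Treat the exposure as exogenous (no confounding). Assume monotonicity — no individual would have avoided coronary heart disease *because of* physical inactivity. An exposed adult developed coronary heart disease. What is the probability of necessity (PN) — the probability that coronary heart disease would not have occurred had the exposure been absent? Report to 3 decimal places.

PN ≈ 0.450

p₁ = 0.378, p₀ = 0.208.
Under exogeneity and monotonicity, PN = (p₁ − p₀) / p₁.
PN = (0.378 − 0.208) / 0.378 = 0.17 / 0.378 ≈ 0.4497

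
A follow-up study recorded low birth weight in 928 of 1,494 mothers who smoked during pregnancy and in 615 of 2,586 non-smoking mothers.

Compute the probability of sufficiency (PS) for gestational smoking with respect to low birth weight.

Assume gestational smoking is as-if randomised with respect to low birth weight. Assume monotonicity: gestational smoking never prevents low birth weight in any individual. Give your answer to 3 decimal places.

p₁ = P(outcome | exposed) = 928/1494 = 0.62115
p₀ = P(outcome | unexposed) = 615/2586 = 0.23782
Under exogeneity and monotonicity, PS = (p₁ − p₀) / (1 − p₀).
PS = (0.62115 − 0.23782) / (1 − 0.23782) = 0.38333 / 0.76218 ≈ 0.5029

PS ≈ 0.503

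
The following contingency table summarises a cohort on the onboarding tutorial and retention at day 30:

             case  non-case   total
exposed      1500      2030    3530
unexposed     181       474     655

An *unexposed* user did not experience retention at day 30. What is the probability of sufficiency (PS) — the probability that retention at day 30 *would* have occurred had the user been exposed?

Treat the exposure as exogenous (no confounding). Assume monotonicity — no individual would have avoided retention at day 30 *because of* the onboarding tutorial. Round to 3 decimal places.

p₁ = P(outcome | exposed) = 1500/3530 = 0.42493
p₀ = P(outcome | unexposed) = 181/655 = 0.27634
Under exogeneity and monotonicity, PS = (p₁ − p₀) / (1 − p₀).
PS = (0.42493 − 0.27634) / (1 − 0.27634) = 0.14859 / 0.72366 ≈ 0.2053

PS ≈ 0.205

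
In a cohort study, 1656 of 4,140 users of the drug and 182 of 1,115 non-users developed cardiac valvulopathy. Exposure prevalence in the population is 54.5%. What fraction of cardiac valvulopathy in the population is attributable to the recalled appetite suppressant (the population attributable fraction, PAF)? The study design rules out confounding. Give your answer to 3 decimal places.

p₁ = P(outcome | exposed) = 1656/4140 = 0.4
p₀ = P(outcome | unexposed) = 182/1115 = 0.16323
Overall risk P(Y=1) = π·p₁ + (1−π)·p₀ = 0.545×0.4 + 0.455×0.16323 = 0.29227.
Under exogeneity, PAF = [P(Y=1) − p₀] / P(Y=1).
PAF = (0.29227 − 0.16323) / 0.29227 ≈ 0.4415

PAF ≈ 0.442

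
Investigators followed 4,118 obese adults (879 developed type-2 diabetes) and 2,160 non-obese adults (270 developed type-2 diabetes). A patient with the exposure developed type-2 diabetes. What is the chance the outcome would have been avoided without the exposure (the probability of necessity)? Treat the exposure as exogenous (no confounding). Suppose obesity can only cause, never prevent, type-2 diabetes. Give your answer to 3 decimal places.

PN ≈ 0.414

p₁ = P(outcome | exposed) = 879/4118 = 0.21345
p₀ = P(outcome | unexposed) = 270/2160 = 0.125
Under exogeneity and monotonicity, PN = (p₁ − p₀) / p₁.
PN = (0.21345 − 0.125) / 0.21345 = 0.088453 / 0.21345 ≈ 0.4144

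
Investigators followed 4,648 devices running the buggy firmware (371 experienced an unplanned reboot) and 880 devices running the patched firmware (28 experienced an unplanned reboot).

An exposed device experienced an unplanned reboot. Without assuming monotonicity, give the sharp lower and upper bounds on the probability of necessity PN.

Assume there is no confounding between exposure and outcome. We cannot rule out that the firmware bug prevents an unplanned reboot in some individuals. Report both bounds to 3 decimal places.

0.601 ≤ PN ≤ 1.000

p₁ = P(outcome | exposed) = 371/4648 = 0.079819
p₀ = P(outcome | unexposed) = 28/880 = 0.031818
Under exogeneity alone the bounds on PN are max{0,(p₁−p₀)/p₁} ≤ PN ≤ min{1,(1−p₀)/p₁}.
  lower = (p₁ − p₀)/p₁ = 0.048001 / 0.079819 ≈ 0.6014
  upper = min{1, (1 − p₀)/p₁} = 0.96818 / 0.079819 ≈ 12.1297 → capped at 1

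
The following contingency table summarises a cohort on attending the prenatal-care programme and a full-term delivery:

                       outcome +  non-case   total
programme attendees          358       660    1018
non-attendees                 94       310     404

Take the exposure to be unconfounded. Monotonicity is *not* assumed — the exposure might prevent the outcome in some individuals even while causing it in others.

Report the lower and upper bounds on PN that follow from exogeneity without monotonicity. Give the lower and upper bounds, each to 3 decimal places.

p₁ = P(outcome | exposed) = 358/1018 = 0.35167
p₀ = P(outcome | unexposed) = 94/404 = 0.23267
Under exogeneity alone the bounds on PN are max{0,(p₁−p₀)/p₁} ≤ PN ≤ min{1,(1−p₀)/p₁}.
  lower = (p₁ − p₀)/p₁ = 0.119 / 0.35167 ≈ 0.3384
  upper = min{1, (1 − p₀)/p₁} = 0.76733 / 0.35167 ≈ 2.1820 → capped at 1

0.338 ≤ PN ≤ 1.000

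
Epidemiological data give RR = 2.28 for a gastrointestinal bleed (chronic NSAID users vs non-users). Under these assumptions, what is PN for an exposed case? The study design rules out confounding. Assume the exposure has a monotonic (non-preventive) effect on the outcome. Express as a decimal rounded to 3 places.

PN ≈ 0.561

Under exogeneity and monotonicity, PN = (RR − 1) / RR = 1 − 1/RR.
PN = (2.28 − 1) / 2.28 = 1.28 / 2.28 ≈ 0.5614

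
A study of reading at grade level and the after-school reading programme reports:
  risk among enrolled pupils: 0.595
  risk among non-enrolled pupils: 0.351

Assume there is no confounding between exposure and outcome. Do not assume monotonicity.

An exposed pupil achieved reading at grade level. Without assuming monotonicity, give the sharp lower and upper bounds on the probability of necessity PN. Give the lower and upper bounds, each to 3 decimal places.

Let p₁ = 0.595, p₀ = 0.351.
Under exogeneity alone the bounds on PN are max{0,(p₁−p₀)/p₁} ≤ PN ≤ min{1,(1−p₀)/p₁}.
  lower = (p₁ − p₀)/p₁ = 0.244 / 0.595 ≈ 0.4101
  upper = min{1, (1 − p₀)/p₁} = 0.649 / 0.595 ≈ 1.0908 → capped at 1

0.410 ≤ PN ≤ 1.000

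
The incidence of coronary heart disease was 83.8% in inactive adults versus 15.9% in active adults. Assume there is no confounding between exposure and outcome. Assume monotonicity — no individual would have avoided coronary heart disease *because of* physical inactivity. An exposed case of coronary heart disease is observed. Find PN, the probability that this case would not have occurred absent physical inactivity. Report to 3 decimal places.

p₁ = 0.838, p₀ = 0.159.
Under exogeneity and monotonicity, PN = (p₁ − p₀) / p₁.
PN = (0.838 − 0.159) / 0.838 = 0.679 / 0.838 ≈ 0.8103

PN ≈ 0.810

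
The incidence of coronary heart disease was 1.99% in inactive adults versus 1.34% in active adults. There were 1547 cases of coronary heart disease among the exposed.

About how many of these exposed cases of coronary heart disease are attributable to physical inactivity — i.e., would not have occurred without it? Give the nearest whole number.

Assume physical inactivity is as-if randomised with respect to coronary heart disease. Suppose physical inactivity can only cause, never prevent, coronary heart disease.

about 505 cases

p₁ = 0.0199, p₀ = 0.0134.
PN = (p₁ − p₀)/p₁ = (0.0199 − 0.0134) / 0.0199 ≈ 0.32663.
Attributable cases ≈ PN × (exposed cases) = 0.32663 × 1547 ≈ 505.30.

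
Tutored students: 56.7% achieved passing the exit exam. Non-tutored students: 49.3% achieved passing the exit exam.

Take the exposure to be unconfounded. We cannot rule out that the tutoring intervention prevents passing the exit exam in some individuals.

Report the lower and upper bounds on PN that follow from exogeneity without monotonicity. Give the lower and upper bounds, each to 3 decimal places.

0.131 ≤ PN ≤ 0.894

p₁ = 0.567, p₀ = 0.493.
Under exogeneity alone the bounds on PN are max{0,(p₁−p₀)/p₁} ≤ PN ≤ min{1,(1−p₀)/p₁}.
  lower = (p₁ − p₀)/p₁ = 0.074 / 0.567 ≈ 0.1305
  upper = min{1, (1 − p₀)/p₁} = 0.507 / 0.567 ≈ 0.8942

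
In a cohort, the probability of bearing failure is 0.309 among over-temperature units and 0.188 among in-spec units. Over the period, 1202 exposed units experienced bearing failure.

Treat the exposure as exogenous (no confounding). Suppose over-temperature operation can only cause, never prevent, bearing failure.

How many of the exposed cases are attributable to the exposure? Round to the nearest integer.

Let p₁ = 0.309, p₀ = 0.188.
PN = (p₁ − p₀)/p₁ = (0.309 − 0.188) / 0.309 ≈ 0.39159.
Attributable cases ≈ PN × (exposed cases) = 0.39159 × 1202 ≈ 470.69.

about 471 cases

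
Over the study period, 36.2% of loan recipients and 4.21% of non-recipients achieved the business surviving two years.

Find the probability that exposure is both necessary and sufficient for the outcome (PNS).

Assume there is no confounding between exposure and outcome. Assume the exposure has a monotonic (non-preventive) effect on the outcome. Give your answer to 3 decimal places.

PNS ≈ 0.320

p₁ = 0.362, p₀ = 0.0421.
Under exogeneity and monotonicity, PNS = p₁ − p₀.
PNS = 0.362 − 0.0421 = 0.3199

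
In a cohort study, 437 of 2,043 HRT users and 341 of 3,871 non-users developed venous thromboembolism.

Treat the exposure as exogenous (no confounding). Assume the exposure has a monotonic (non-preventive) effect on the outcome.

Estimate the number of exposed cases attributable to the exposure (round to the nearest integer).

about 257 cases

p₁ = P(outcome | exposed) = 437/2043 = 0.2139
p₀ = P(outcome | unexposed) = 341/3871 = 0.088091
PN = (p₁ − p₀)/p₁ = (0.2139 − 0.088091) / 0.2139 ≈ 0.58817.
Attributable cases ≈ PN × (exposed cases) = 0.58817 × 437 ≈ 257.03.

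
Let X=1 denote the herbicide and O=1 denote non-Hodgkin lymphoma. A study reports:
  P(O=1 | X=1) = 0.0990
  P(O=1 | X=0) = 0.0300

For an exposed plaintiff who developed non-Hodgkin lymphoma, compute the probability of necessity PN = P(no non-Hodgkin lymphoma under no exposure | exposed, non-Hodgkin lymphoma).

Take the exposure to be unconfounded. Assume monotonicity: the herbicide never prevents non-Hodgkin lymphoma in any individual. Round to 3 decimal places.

Let p₁ = 0.099, p₀ = 0.03.
Under exogeneity and monotonicity, PN = (p₁ − p₀) / p₁.
PN = (0.099 − 0.03) / 0.099 = 0.069 / 0.099 ≈ 0.6970

PN ≈ 0.697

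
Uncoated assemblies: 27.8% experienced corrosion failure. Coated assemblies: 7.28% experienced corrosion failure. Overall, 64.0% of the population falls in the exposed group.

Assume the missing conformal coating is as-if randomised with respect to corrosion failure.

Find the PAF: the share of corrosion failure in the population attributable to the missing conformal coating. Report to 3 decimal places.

PAF ≈ 0.643

p₁ = 0.278, p₀ = 0.0728.
Overall risk P(Y=1) = π·p₁ + (1−π)·p₀ = 0.64×0.278 + 0.36×0.0728 = 0.20413.
Under exogeneity, PAF = [P(Y=1) − p₀] / P(Y=1).
PAF = (0.20413 − 0.0728) / 0.20413 ≈ 0.6434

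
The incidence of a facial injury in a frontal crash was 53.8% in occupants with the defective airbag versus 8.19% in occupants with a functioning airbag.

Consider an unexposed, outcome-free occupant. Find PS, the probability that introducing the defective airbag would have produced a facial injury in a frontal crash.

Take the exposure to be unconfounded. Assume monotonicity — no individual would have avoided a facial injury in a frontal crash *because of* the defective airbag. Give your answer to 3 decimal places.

p₁ = 0.538, p₀ = 0.0819.
Under exogeneity and monotonicity, PS = (p₁ − p₀) / (1 − p₀).
PS = (0.538 − 0.0819) / (1 − 0.0819) = 0.4561 / 0.9181 ≈ 0.4968

PS ≈ 0.497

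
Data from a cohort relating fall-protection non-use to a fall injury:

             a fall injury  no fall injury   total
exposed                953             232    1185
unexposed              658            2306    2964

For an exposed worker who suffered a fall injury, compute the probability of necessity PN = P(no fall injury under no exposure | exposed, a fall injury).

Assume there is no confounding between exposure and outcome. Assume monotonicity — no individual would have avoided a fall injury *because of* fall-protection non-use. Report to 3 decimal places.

p₁ = P(outcome | exposed) = 953/1185 = 0.80422
p₀ = P(outcome | unexposed) = 658/2964 = 0.222
Under exogeneity and monotonicity, PN = (p₁ − p₀) / p₁.
PN = (0.80422 − 0.222) / 0.80422 = 0.58222 / 0.80422 ≈ 0.7240

PN ≈ 0.724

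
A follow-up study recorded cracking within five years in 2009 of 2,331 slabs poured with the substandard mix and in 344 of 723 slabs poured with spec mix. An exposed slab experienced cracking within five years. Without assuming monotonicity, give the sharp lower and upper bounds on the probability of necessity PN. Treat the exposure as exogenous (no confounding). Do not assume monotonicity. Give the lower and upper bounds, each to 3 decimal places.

0.448 ≤ PN ≤ 0.608

p₁ = P(outcome | exposed) = 2009/2331 = 0.86186
p₀ = P(outcome | unexposed) = 344/723 = 0.4758
Under exogeneity alone the bounds on PN are max{0,(p₁−p₀)/p₁} ≤ PN ≤ min{1,(1−p₀)/p₁}.
  lower = (p₁ − p₀)/p₁ = 0.38607 / 0.86186 ≈ 0.4479
  upper = min{1, (1 − p₀)/p₁} = 0.5242 / 0.86186 ≈ 0.6082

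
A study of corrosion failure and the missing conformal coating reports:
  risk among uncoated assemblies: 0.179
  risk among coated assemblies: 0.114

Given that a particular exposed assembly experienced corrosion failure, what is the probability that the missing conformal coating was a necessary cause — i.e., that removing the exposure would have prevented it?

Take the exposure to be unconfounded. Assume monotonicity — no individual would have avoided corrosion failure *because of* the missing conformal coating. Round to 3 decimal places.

Let p₁ = 0.179, p₀ = 0.114.
Under exogeneity and monotonicity, PN = (p₁ − p₀) / p₁.
PN = (0.179 − 0.114) / 0.179 = 0.065 / 0.179 ≈ 0.3631

PN ≈ 0.363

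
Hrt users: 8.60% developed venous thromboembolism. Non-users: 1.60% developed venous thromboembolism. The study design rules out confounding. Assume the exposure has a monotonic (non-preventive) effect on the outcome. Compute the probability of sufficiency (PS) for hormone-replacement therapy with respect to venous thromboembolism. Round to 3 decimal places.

p₁ = 0.086, p₀ = 0.016.
Under exogeneity and monotonicity, PS = (p₁ − p₀) / (1 − p₀).
PS = (0.086 − 0.016) / (1 − 0.016) = 0.07 / 0.984 ≈ 0.0711

PS ≈ 0.071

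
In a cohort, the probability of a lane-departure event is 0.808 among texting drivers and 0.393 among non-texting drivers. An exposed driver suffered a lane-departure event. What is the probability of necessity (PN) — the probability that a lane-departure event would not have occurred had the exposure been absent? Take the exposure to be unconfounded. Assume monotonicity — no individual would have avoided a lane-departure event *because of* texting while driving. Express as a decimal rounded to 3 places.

Let p₁ = 0.808, p₀ = 0.393.
Under exogeneity and monotonicity, PN = (p₁ − p₀) / p₁.
PN = (0.808 − 0.393) / 0.808 = 0.415 / 0.808 ≈ 0.5136

PN ≈ 0.514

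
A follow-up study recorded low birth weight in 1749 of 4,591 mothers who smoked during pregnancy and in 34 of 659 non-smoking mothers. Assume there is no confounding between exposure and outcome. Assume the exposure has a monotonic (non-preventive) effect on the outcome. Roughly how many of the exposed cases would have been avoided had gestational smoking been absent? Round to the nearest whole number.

p₁ = P(outcome | exposed) = 1749/4591 = 0.38096
p₀ = P(outcome | unexposed) = 34/659 = 0.051593
PN = (p₁ − p₀)/p₁ = (0.38096 − 0.051593) / 0.38096 ≈ 0.86457.
Attributable cases ≈ PN × (exposed cases) = 0.86457 × 1749 ≈ 1512.14.

about 1512 cases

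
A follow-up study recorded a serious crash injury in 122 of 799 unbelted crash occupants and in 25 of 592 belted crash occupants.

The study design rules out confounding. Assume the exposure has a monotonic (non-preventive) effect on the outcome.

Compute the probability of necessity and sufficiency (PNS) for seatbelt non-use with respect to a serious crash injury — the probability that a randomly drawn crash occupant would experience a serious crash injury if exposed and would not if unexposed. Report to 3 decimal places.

p₁ = P(outcome | exposed) = 122/799 = 0.15269
p₀ = P(outcome | unexposed) = 25/592 = 0.04223
Under exogeneity and monotonicity, PNS = p₁ − p₀.
PNS = 0.15269 − 0.04223 = 0.11046

PNS ≈ 0.110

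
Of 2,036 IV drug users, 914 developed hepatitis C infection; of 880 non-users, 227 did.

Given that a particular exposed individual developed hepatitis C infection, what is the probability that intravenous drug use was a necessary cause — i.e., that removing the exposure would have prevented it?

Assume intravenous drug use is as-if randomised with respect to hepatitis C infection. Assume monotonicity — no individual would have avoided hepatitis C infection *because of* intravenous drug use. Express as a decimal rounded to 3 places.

PN ≈ 0.425

p₁ = P(outcome | exposed) = 914/2036 = 0.44892
p₀ = P(outcome | unexposed) = 227/880 = 0.25795
Under exogeneity and monotonicity, PN = (p₁ − p₀) / p₁.
PN = (0.44892 − 0.25795) / 0.44892 = 0.19096 / 0.44892 ≈ 0.4254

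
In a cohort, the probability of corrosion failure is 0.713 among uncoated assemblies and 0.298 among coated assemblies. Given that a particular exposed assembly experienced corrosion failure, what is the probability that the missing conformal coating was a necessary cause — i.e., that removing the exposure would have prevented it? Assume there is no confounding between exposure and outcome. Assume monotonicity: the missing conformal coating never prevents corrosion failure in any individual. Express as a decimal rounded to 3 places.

Let p₁ = 0.713, p₀ = 0.298.
Under exogeneity and monotonicity, PN = (p₁ − p₀) / p₁.
PN = (0.713 − 0.298) / 0.713 = 0.415 / 0.713 ≈ 0.5820

PN ≈ 0.582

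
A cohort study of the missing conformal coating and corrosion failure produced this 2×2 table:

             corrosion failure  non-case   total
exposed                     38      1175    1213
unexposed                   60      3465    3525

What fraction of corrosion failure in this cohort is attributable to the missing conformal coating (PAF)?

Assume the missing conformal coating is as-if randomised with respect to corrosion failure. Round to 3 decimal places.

PAF ≈ 0.177

p₁ = P(outcome | exposed) = 38/1213 = 0.031327
p₀ = P(outcome | unexposed) = 60/3525 = 0.017021
Exposure prevalence π = 1213/4738 = 0.25602; overall risk P(Y=1) = 0.020684.
Under exogeneity, PAF = [P(Y=1) − p₀]/P(Y=1).
PAF = (0.020684 − 0.017021) / 0.020684 ≈ 0.1771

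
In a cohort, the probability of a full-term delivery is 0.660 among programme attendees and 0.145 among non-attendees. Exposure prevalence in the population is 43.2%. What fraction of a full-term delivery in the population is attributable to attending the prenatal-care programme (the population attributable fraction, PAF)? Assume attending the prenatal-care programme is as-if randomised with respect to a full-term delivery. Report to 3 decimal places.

PAF ≈ 0.605

Let p₁ = 0.66, p₀ = 0.145.
Overall risk P(Y=1) = π·p₁ + (1−π)·p₀ = 0.432×0.66 + 0.568×0.145 = 0.36748.
Under exogeneity, PAF = [P(Y=1) − p₀] / P(Y=1).
PAF = (0.36748 − 0.145) / 0.36748 ≈ 0.6054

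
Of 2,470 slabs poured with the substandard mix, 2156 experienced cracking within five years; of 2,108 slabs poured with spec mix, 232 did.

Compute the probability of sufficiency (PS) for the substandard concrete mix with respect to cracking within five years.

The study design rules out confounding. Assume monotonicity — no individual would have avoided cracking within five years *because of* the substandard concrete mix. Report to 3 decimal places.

p₁ = P(outcome | exposed) = 2156/2470 = 0.87287
p₀ = P(outcome | unexposed) = 232/2108 = 0.11006
Under exogeneity and monotonicity, PS = (p₁ − p₀) / (1 − p₀).
PS = (0.87287 − 0.11006) / (1 − 0.11006) = 0.76282 / 0.88994 ≈ 0.8572

PS ≈ 0.857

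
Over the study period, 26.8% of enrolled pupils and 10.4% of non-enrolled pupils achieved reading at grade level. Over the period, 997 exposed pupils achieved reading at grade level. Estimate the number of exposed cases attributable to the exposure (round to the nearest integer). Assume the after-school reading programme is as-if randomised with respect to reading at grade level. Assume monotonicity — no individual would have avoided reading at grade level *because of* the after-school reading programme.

about 610 cases

p₁ = 0.268, p₀ = 0.104.
PN = (p₁ − p₀)/p₁ = (0.268 − 0.104) / 0.268 ≈ 0.61194.
Attributable cases ≈ PN × (exposed cases) = 0.61194 × 997 ≈ 610.10.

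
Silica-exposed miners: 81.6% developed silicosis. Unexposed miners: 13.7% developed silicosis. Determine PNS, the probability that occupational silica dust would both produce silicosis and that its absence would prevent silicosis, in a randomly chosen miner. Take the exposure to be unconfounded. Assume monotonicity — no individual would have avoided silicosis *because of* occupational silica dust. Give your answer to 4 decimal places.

p₁ = 0.816, p₀ = 0.137.
Under exogeneity and monotonicity, PNS = p₁ − p₀.
PNS = 0.816 − 0.137 = 0.679

PNS ≈ 0.6790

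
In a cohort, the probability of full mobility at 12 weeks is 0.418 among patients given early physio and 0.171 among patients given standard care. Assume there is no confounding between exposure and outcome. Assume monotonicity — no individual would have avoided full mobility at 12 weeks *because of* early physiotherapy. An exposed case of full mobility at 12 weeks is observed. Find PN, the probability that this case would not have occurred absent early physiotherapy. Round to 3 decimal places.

PN ≈ 0.591

Let p₁ = 0.418, p₀ = 0.171.
Under exogeneity and monotonicity, PN = (p₁ − p₀) / p₁.
PN = (0.418 − 0.171) / 0.418 = 0.247 / 0.418 ≈ 0.5909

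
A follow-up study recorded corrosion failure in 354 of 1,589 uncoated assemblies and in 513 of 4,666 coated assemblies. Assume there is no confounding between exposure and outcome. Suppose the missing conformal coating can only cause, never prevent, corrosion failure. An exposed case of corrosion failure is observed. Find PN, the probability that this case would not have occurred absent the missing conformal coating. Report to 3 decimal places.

PN ≈ 0.506

p₁ = P(outcome | exposed) = 354/1589 = 0.22278
p₀ = P(outcome | unexposed) = 513/4666 = 0.10994
Under exogeneity and monotonicity, PN = (p₁ − p₀) / p₁.
PN = (0.22278 − 0.10994) / 0.22278 = 0.11284 / 0.22278 ≈ 0.5065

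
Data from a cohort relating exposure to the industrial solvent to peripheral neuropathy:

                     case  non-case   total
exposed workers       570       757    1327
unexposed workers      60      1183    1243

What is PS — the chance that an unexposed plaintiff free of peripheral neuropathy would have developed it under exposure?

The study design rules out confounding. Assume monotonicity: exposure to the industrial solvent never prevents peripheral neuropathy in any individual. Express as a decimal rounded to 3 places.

p₁ = P(outcome | exposed) = 570/1327 = 0.42954
p₀ = P(outcome | unexposed) = 60/1243 = 0.04827
Under exogeneity and monotonicity, PS = (p₁ − p₀) / (1 − p₀).
PS = (0.42954 − 0.04827) / (1 − 0.04827) = 0.38127 / 0.95173 ≈ 0.4006

PS ≈ 0.401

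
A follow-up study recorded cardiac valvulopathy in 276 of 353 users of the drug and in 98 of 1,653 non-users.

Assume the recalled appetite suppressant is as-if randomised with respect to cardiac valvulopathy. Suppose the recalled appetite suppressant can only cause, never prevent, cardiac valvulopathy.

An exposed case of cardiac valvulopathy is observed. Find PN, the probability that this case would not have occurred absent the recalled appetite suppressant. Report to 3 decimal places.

p₁ = P(outcome | exposed) = 276/353 = 0.78187
p₀ = P(outcome | unexposed) = 98/1653 = 0.059286
Under exogeneity and monotonicity, PN = (p₁ − p₀) / p₁.
PN = (0.78187 − 0.059286) / 0.78187 = 0.72258 / 0.78187 ≈ 0.9242

PN ≈ 0.924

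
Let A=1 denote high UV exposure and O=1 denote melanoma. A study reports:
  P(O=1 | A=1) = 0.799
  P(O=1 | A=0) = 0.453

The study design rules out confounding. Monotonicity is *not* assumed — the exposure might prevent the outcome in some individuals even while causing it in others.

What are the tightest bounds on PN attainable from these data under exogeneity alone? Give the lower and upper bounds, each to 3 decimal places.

0.433 ≤ PN ≤ 0.685

Let p₁ = 0.799, p₀ = 0.453.
Under exogeneity alone the bounds on PN are max{0,(p₁−p₀)/p₁} ≤ PN ≤ min{1,(1−p₀)/p₁}.
  lower = (p₁ − p₀)/p₁ = 0.346 / 0.799 ≈ 0.4330
  upper = min{1, (1 − p₀)/p₁} = 0.547 / 0.799 ≈ 0.6846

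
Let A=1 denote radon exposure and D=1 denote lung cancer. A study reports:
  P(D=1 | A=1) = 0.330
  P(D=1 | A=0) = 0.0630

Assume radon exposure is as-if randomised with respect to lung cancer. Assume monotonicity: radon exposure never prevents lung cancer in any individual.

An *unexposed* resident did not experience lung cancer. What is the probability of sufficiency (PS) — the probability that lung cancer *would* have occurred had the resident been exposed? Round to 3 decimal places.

Let p₁ = 0.33, p₀ = 0.063.
Under exogeneity and monotonicity, PS = (p₁ − p₀) / (1 − p₀).
PS = (0.33 − 0.063) / (1 − 0.063) = 0.267 / 0.937 ≈ 0.2850

PS ≈ 0.285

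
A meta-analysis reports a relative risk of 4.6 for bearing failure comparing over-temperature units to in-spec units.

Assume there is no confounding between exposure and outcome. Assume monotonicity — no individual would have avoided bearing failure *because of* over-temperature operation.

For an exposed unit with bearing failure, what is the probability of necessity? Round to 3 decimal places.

PN ≈ 0.783

Under exogeneity and monotonicity, PN = (RR − 1) / RR = 1 − 1/RR.
PN = (4.6 − 1) / 4.6 = 3.6 / 4.6 ≈ 0.7826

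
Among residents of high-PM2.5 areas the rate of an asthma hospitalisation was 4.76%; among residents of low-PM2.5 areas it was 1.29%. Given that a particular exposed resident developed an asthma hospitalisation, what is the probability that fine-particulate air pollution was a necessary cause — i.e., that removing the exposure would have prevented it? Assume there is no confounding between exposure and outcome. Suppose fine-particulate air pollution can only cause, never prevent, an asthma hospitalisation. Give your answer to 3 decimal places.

PN ≈ 0.729

p₁ = 0.0476, p₀ = 0.0129.
Under exogeneity and monotonicity, PN = (p₁ − p₀) / p₁.
PN = (0.0476 − 0.0129) / 0.0476 = 0.0347 / 0.0476 ≈ 0.7290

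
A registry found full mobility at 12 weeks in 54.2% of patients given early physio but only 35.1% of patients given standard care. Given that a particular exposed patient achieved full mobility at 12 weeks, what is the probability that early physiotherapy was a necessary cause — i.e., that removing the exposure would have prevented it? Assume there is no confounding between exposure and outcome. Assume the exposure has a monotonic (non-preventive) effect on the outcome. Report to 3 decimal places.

p₁ = 0.542, p₀ = 0.351.
Under exogeneity and monotonicity, PN = (p₁ − p₀) / p₁.
PN = (0.542 − 0.351) / 0.542 = 0.191 / 0.542 ≈ 0.3524

PN ≈ 0.352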